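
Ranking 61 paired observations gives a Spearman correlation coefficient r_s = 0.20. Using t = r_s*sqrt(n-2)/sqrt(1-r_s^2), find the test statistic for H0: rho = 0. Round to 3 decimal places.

1 − r_s² = 1 − 0.0400 = 0.9600;  √(1−r_s²) = 0.979796
√(n−2) = √59 = 7.681146
t = r_s·√(n−2)/√(1−r_s²) = 0.20 · 7.681146 / 0.979796 = 1.568

1.568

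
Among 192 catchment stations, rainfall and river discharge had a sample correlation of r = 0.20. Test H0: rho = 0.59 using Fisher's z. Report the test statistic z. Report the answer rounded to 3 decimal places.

-6.529

z_r = atanh(0.20) = 0.202733,  z_0 = atanh(0.59) = 0.677666
SE = 1/√(n−3) = 1/√189 = 0.072739
z = (z_r − z_0)/SE = (0.202733 − 0.677666) / 0.072739 = -0.474933 / 0.072739 = -6.529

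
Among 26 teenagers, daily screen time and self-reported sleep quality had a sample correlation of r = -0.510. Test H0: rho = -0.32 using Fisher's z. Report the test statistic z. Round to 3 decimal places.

z_r = atanh(-0.510) = -0.562730,  z_0 = atanh(-0.32) = -0.331647
SE = 1/√(n−3) = 1/√23 = 0.208514
z = (z_r − z_0)/SE = (-0.562730 − (-0.331647)) / 0.208514 = -0.231083 / 0.208514 = -1.108

-1.108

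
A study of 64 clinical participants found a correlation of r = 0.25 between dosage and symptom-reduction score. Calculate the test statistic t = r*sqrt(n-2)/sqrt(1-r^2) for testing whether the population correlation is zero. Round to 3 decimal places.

t = r·√(n−2) / √(1−r²) with r = 0.25, n = 64
  = 0.25·√62 / √(1 − 0.0625)
  = 0.25·7.874008 / 0.968246
  = 1.968502 / 0.968246 = 2.033

2.033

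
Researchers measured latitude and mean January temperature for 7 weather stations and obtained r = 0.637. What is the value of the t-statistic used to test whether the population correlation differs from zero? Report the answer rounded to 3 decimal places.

t = r·√(n−2) / √(1−r²) with r = 0.637, n = 7
  = 0.637·√5 / √(1 − 0.405769)
  = 0.637·2.236068 / 0.770864
  = 1.424375 / 0.770864 = 1.848

1.848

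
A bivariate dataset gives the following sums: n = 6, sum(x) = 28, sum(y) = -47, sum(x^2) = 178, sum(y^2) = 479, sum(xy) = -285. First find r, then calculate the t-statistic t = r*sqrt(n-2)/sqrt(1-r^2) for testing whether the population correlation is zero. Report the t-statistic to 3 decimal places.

Numerator: nΣxy − (Σx)(Σy) = 6·(-285) − (28)(-47) = -394
Denominator: √[(nΣx²−(Σx)²)(nΣy²−(Σy)²)]
  nΣx²−(Σx)² = 6·178 − 784 = 284;  nΣy²−(Σy)² = 6·479 − 2209 = 665
  √(284·665) = √188860 = 434.5803
r = -394 / 434.5803 = -0.9066
t = r·√(n−2)/√(1−r²) = -0.9066·√4 / √(1−0.821924) = -1.813200 / 0.421991 = -4.297

-4.297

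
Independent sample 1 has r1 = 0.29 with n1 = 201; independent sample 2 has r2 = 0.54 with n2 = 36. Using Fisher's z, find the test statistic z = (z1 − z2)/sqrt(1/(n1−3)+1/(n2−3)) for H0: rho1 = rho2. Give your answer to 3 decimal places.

-1.625

Fisher z-transforms: z1 = atanh(0.29) = 0.298566, z2 = atanh(0.54) = 0.604156; difference d = -0.305590
Var(d) = 1/198 + 1/33 = 0.0050505 + 0.0303030 = 0.0353535
z = d/√Var(d) = -0.305590 / √0.0353535 = -0.305590 / 0.188025 = -1.625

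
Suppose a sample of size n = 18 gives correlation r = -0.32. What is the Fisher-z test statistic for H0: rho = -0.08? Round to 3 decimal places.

-0.974

Fisher z: atanh(-0.32) = -0.331647, atanh(-0.08) = -0.080171
z = (z_r − z_0)·√(n−3) = (-0.331647 − (-0.080171))·√15 = -0.251476 · 3.872983 = -0.974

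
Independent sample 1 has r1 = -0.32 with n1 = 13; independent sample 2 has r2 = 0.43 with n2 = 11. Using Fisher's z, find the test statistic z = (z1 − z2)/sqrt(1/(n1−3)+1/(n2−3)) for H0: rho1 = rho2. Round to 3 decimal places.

-1.669

z1 = atanh(-0.32) = -0.331647,  z2 = atanh(0.43) = 0.459897
SE = √(1/(n1−3) + 1/(n2−3)) = √(1/10 + 1/8) = √(0.1000000 + 0.1250000) = √0.2250000 = 0.474342
z = (z1 − z2)/SE = (-0.331647 − 0.459897) / 0.474342 = -0.791544 / 0.474342 = -1.669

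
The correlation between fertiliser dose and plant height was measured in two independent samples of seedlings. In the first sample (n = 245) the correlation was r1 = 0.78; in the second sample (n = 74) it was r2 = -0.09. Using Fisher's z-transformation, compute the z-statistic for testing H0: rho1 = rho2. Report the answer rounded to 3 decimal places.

8.414

z1 = atanh(0.78) = 1.045371,  z2 = atanh(-0.09) = -0.090244
SE = √(1/(n1−3) + 1/(n2−3)) = √(1/242 + 1/71) = √(0.0041322 + 0.0140845) = √0.0182167 = 0.134969
z = (z1 − z2)/SE = (1.045371 − (-0.090244)) / 0.134969 = 1.135615 / 0.134969 = 8.414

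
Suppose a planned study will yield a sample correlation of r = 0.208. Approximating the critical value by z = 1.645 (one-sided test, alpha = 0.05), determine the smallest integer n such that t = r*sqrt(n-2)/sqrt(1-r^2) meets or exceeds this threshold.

Need r·√(n−2)/√(1−r²) ≥ 1.645
√(n−2) ≥ 1.645·√(1−0.043264) / 0.208 = 1.645·0.978129 / 0.208 = 7.7357
n−2 ≥ 59.8411  ⇒  n ≥ 61.8411
Smallest integer n = 62

62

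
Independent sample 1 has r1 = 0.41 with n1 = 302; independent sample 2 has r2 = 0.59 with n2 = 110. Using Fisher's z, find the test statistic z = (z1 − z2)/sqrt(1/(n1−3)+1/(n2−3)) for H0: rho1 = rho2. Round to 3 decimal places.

-2.149

z1 = atanh(0.41) = 0.435611,  z2 = atanh(0.59) = 0.677666
SE = √(1/(n1−3) + 1/(n2−3)) = √(1/299 + 1/107) = √(0.0033445 + 0.0093458) = √0.0126903 = 0.112651
z = (z1 − z2)/SE = (0.435611 − 0.677666) / 0.112651 = -0.242055 / 0.112651 = -2.149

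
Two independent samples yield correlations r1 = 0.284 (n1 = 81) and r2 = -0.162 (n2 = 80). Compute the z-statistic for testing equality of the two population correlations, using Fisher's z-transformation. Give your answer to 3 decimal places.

Fisher z-transforms: z1 = atanh(0.284) = 0.292028, z2 = atanh(-0.162) = -0.163440; difference d = 0.455468
Var(d) = 1/78 + 1/77 = 0.0128205 + 0.0129870 = 0.0258075
z = d/√Var(d) = 0.455468 / √0.0258075 = 0.455468 / 0.160647 = 2.835

2.835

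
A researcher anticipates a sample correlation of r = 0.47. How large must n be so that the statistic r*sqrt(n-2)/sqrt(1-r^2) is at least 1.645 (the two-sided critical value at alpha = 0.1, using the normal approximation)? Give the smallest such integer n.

12

r√(n−2)/√(1−r²) ≥ 1.645  ⇔  n−2 ≥ (1.645)²·(1−r²)/r²
(1−r²)/r² = (1−0.2209)/0.2209 = 3.5269
n ≥ 2 + 2.706025·3.5269 = 2 + 9.5439 = 11.5439
⌈11.5439⌉ = 12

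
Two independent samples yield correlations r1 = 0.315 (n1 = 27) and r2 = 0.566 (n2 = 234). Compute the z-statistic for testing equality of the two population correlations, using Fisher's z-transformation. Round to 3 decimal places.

-1.471

z1 = atanh(0.315) = 0.326087,  z2 = atanh(0.566) = 0.641618
SE = √(1/(n1−3) + 1/(n2−3)) = √(1/24 + 1/231) = √(0.0416667 + 0.0043290) = √0.0459957 = 0.214466
z = (z1 − z2)/SE = (0.326087 − 0.641618) / 0.214466 = -0.315531 / 0.214466 = -1.471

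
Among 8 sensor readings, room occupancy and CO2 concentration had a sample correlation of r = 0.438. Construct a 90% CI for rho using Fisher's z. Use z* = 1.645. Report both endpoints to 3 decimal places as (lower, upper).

Fisher z: z_r = atanh(r) = ½·ln((1+0.438)/(1−0.438)) = 0.469753
SE(z) = 1/√(n−3) = 1/√5 = 0.447214
90% ⇒ z* = 1.645; margin = 1.645·0.447214 = 0.735667
CI on z-scale: (-0.265914, 1.205420)
Back-transform: tanh(-0.265914) = -0.259819, tanh(1.205420) = 0.835300

(-0.260, 0.835)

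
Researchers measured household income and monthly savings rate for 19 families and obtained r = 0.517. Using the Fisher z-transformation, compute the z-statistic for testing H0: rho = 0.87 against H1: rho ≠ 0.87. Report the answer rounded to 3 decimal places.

z_r = atanh(0.517) = 0.572237,  z_0 = atanh(0.87) = 1.333080
SE = 1/√(n−3) = 1/√16 = 0.250000
z = (z_r − z_0)/SE = (0.572237 − 1.333080) / 0.250000 = -0.760843 / 0.250000 = -3.043

-3.043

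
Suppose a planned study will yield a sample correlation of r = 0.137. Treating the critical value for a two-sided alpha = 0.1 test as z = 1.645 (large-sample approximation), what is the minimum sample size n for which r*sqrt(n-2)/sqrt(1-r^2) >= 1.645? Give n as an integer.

144

Need r·√(n−2)/√(1−r²) ≥ 1.645
√(n−2) ≥ 1.645·√(1−0.018769) / 0.137 = 1.645·0.990571 / 0.137 = 11.8941
n−2 ≥ 141.4696  ⇒  n ≥ 143.4696
Smallest integer n = 144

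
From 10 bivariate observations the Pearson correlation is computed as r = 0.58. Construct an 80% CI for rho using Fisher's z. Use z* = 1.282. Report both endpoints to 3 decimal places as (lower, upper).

z_r = atanh(0.58) = 0.662463;  SE = 1/√(n−3) = 1/√7 = 0.377964
z-limits: 0.662463 ± 1.282·0.377964 = 0.662463 ± 0.484550 = [0.177913, 1.147013]
ρ-limits: (tanh 0.177913, tanh 1.147013) = (0.176, 0.817)

(0.176, 0.817)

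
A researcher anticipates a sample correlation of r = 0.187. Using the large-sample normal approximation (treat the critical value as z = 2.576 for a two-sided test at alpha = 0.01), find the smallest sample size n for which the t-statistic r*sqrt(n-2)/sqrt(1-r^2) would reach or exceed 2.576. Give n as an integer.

186

r√(n−2)/√(1−r²) ≥ 2.576  ⇔  n−2 ≥ (2.576)²·(1−r²)/r²
(1−r²)/r² = (1−0.034969)/0.034969 = 27.5968
n ≥ 2 + 6.635776·27.5968 = 2 + 183.1262 = 185.1262
⌈185.1262⌉ = 186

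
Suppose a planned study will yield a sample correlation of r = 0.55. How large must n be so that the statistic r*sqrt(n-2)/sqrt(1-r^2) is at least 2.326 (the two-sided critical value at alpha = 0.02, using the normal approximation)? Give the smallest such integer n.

15

Need r·√(n−2)/√(1−r²) ≥ 2.326
√(n−2) ≥ 2.326·√(1−0.3025) / 0.55 = 2.326·0.835165 / 0.55 = 3.5320
n−2 ≥ 12.4750  ⇒  n ≥ 14.4750
Smallest integer n = 15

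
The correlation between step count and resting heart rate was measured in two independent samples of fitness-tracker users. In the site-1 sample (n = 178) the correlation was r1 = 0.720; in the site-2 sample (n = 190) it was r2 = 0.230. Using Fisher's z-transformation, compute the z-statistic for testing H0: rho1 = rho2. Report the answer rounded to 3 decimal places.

z1 = atanh(0.720) = 0.907645,  z2 = atanh(0.230) = 0.234189
SE = √(1/(n1−3) + 1/(n2−3)) = √(1/175 + 1/187) = √(0.0057143 + 0.0053476) = √0.0110619 = 0.105176
z = (z1 − z2)/SE = (0.907645 − 0.234189) / 0.105176 = 0.673456 / 0.105176 = 6.403

6.403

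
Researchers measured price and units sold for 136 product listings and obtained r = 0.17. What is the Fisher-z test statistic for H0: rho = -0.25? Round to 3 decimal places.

4.925

z_r = atanh(0.17) = 0.171667,  z_0 = atanh(-0.25) = -0.255413
SE = 1/√(n−3) = 1/√133 = 0.086711
z = (z_r − z_0)/SE = (0.171667 − (-0.255413)) / 0.086711 = 0.427080 / 0.086711 = 4.925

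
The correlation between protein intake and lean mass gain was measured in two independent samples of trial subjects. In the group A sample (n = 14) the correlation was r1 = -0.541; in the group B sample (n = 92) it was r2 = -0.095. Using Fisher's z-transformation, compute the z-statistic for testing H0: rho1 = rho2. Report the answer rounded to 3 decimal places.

Fisher z-transforms: z1 = atanh(-0.541) = -0.605568, z2 = atanh(-0.095) = -0.095287; difference d = -0.510281
Var(d) = 1/11 + 1/89 = 0.0909091 + 0.0112360 = 0.1021451
z = d/√Var(d) = -0.510281 / √0.1021451 = -0.510281 / 0.319601 = -1.597

-1.597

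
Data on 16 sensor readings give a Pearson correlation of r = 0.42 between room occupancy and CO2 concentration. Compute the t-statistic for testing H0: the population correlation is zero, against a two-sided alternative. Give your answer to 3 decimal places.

1.732

1 − r² = 1 − 0.1764 = 0.8236;  √(1−r²) = 0.907524
√(n−2) = √14 = 3.741657
t = r·√(n−2)/√(1−r²) = 0.42 · 3.741657 / 0.907524 = 1.732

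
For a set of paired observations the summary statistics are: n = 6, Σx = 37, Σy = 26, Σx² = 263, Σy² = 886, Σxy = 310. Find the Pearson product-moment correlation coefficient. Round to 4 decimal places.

Numerator: nΣxy − (Σx)(Σy) = 6·310 − (37)(26) = 898
Denominator: √[(nΣx²−(Σx)²)(nΣy²−(Σy)²)]
  nΣx²−(Σx)² = 6·263 − 1369 = 209;  nΣy²−(Σy)² = 6·886 − 676 = 4640
  √(209·4640) = √969760 = 984.7639
r = 898 / 984.7639 = 0.9119

0.9119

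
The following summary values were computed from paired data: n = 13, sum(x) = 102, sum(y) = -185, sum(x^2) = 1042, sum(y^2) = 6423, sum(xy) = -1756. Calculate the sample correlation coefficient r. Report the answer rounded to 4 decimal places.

-0.3181

S_xy = nΣxy − ΣxΣy = 13·(-1756) − 102·(-185) = -22828 − (-18870) = -3958
S_xx = nΣx² − (Σx)² = 13·1042 − 102² = 13546 − 10404 = 3142
S_yy = nΣy² − (Σy)² = 13·6423 − (-185)² = 83499 − 34225 = 49274
r = S_xy / √(S_xx·S_yy) = -3958 / √(3142·49274) = -3958 / √154818908 = -3958 / 12442.6246 = -0.3181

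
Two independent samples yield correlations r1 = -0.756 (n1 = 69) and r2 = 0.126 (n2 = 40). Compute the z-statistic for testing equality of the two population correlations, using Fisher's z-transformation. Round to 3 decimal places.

-5.422

Fisher z-transforms: z1 = atanh(-0.756) = -0.986813, z2 = atanh(0.126) = 0.126673; difference d = -1.113486
Var(d) = 1/66 + 1/37 = 0.0151515 + 0.0270270 = 0.0421785
z = d/√Var(d) = -1.113486 / √0.0421785 = -1.113486 / 0.205374 = -5.422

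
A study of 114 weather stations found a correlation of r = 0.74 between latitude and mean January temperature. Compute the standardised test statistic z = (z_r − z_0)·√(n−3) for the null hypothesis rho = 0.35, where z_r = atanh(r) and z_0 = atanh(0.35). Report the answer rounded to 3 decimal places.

6.164

Fisher z: atanh(0.74) = 0.950479, atanh(0.35) = 0.365444
z = (z_r − z_0)·√(n−3) = (0.950479 − 0.365444)·√111 = 0.585035 · 10.535654 = 6.164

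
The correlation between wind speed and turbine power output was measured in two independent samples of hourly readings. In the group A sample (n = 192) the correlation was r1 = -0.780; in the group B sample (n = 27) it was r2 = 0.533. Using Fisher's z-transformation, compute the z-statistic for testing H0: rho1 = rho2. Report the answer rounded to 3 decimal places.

-7.567

z1 = atanh(-0.780) = -1.045371,  z2 = atanh(0.533) = 0.594326
SE = √(1/(n1−3) + 1/(n2−3)) = √(1/189 + 1/24) = √(0.0052910 + 0.0416667) = √0.0469577 = 0.216697
z = (z1 − z2)/SE = (-1.045371 − 0.594326) / 0.216697 = -1.639697 / 0.216697 = -7.567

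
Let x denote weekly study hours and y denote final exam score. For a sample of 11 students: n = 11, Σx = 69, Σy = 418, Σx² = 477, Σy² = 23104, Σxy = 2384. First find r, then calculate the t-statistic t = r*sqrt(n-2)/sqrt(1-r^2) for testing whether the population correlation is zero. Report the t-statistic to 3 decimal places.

-1.394

Numerator: nΣxy − (Σx)(Σy) = 11·2384 − (69)(418) = -2618
Denominator: √[(nΣx²−(Σx)²)(nΣy²−(Σy)²)]
  nΣx²−(Σx)² = 11·477 − 4761 = 486;  nΣy²−(Σy)² = 11·23104 − 174724 = 79420
  √(486·79420) = √38598120 = 6212.7385
r = -2618 / 6212.7385 = -0.4214
t = r·√(n−2)/√(1−r²) = -0.4214·√9 / √(1−0.177578) = -1.264200 / 0.906875 = -1.394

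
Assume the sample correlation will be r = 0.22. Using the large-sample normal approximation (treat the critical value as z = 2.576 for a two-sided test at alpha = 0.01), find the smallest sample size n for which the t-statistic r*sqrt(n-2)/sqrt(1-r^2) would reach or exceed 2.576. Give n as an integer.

r√(n−2)/√(1−r²) ≥ 2.576  ⇔  n−2 ≥ (2.576)²·(1−r²)/r²
(1−r²)/r² = (1−0.0484)/0.0484 = 19.6612
n ≥ 2 + 6.635776·19.6612 = 2 + 130.4673 = 132.4673
⌈132.4673⌉ = 133

133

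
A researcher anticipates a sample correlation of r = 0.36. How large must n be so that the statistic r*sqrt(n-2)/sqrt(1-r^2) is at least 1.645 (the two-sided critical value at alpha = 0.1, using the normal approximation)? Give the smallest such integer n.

r√(n−2)/√(1−r²) ≥ 1.645  ⇔  n−2 ≥ (1.645)²·(1−r²)/r²
(1−r²)/r² = (1−0.1296)/0.1296 = 6.7160
n ≥ 2 + 2.706025·6.7160 = 2 + 18.1737 = 20.1737
⌈20.1737⌉ = 21

21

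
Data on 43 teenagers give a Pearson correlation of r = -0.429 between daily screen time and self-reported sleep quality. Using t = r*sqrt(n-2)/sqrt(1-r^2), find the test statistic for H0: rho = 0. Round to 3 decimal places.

-3.041

t = r·√(n−2) / √(1−r²) with r = -0.429, n = 43
  = -0.429·√41 / √(1 − 0.184041)
  = -0.429·6.403124 / 0.903304
  = -2.746940 / 0.903304 = -3.041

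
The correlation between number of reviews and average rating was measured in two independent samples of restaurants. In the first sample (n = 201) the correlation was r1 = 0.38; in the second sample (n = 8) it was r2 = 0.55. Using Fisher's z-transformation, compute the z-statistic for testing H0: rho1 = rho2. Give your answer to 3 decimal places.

Fisher z-transforms: z1 = atanh(0.38) = 0.400060, z2 = atanh(0.55) = 0.618381; difference d = -0.218321
Var(d) = 1/198 + 1/5 = 0.0050505 + 0.2000000 = 0.2050505
z = d/√Var(d) = -0.218321 / √0.2050505 = -0.218321 / 0.452825 = -0.482

-0.482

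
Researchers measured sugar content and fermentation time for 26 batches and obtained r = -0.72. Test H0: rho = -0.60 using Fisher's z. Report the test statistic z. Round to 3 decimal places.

Fisher z: atanh(-0.72) = -0.907645, atanh(-0.60) = -0.693147
z = (z_r − z_0)·√(n−3) = (-0.907645 − (-0.693147))·√23 = -0.214498 · 4.795832 = -1.029

-1.029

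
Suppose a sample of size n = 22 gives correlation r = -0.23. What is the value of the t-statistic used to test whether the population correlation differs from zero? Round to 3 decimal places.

-1.057

1 − r² = 1 − 0.0529 = 0.9471;  √(1−r²) = 0.973191
√(n−2) = √20 = 4.472136
t = r·√(n−2)/√(1−r²) = -0.23 · 4.472136 / 0.973191 = -1.057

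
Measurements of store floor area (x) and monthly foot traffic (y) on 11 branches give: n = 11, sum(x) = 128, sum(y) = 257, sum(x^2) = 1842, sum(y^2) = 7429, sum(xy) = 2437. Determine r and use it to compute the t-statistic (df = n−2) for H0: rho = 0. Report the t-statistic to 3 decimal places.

S_xy = nΣxy − ΣxΣy = 11·2437 − 128·257 = 26807 − 32896 = -6089
S_xx = nΣx² − (Σx)² = 11·1842 − 128² = 20262 − 16384 = 3878
S_yy = nΣy² − (Σy)² = 11·7429 − 257² = 81719 − 66049 = 15670
r = S_xy / √(S_xx·S_yy) = -6089 / √(3878·15670) = -6089 / √60768260 = -6089 / 7795.3999 = -0.7811
t = r·√(n−2)/√(1−r²) = -0.7811·√9 / √(1−0.610117) = -2.343300 / 0.624406 = -3.753

-3.753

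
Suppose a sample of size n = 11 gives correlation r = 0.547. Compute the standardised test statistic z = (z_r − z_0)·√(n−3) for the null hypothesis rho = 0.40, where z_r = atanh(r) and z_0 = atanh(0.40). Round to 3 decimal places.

Fisher z: atanh(0.547) = 0.614090, atanh(0.40) = 0.423649
z = (z_r − z_0)·√(n−3) = (0.614090 − 0.423649)·√8 = 0.190441 · 2.828427 = 0.539

0.539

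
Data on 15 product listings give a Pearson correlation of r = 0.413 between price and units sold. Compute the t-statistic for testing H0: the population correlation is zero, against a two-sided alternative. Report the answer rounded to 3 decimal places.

1.635

t = r·√(n−2) / √(1−r²) with r = 0.413, n = 15
  = 0.413·√13 / √(1 − 0.170569)
  = 0.413·3.605551 / 0.910731
  = 1.489093 / 0.910731 = 1.635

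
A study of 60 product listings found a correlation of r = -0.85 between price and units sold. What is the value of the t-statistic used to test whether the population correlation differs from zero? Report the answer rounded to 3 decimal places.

1 − r² = 1 − 0.7225 = 0.2775;  √(1−r²) = 0.526783
√(n−2) = √58 = 7.615773
t = r·√(n−2)/√(1−r²) = -0.85 · 7.615773 / 0.526783 = -12.289

-12.289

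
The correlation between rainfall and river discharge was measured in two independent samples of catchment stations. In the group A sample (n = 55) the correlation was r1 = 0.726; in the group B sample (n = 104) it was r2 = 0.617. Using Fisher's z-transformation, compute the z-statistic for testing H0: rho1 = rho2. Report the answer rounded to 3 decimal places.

Fisher z-transforms: z1 = atanh(0.726) = 0.920217, z2 = atanh(0.617) = 0.720146; difference d = 0.200071
Var(d) = 1/52 + 1/101 = 0.0192308 + 0.0099010 = 0.0291318
z = d/√Var(d) = 0.200071 / √0.0291318 = 0.200071 / 0.170680 = 1.172

1.172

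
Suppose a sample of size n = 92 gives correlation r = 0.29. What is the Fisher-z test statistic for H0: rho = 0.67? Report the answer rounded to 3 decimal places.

-4.832

z_r = atanh(0.29) = 0.298566,  z_0 = atanh(0.67) = 0.810743
SE = 1/√(n−3) = 1/√89 = 0.106000
z = (z_r − z_0)/SE = (0.298566 − 0.810743) / 0.106000 = -0.512177 / 0.106000 = -4.832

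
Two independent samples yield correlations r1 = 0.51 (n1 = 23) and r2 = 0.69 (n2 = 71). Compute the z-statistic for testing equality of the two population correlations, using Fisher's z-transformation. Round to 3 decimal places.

-1.121

Fisher z-transforms: z1 = atanh(0.51) = 0.562730, z2 = atanh(0.69) = 0.847956; difference d = -0.285226
Var(d) = 1/20 + 1/68 = 0.0500000 + 0.0147059 = 0.0647059
z = d/√Var(d) = -0.285226 / √0.0647059 = -0.285226 / 0.254374 = -1.121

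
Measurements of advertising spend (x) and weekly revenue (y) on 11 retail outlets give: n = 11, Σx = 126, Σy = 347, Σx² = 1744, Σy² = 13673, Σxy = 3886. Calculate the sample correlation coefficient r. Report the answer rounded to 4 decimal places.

Numerator: nΣxy − (Σx)(Σy) = 11·3886 − (126)(347) = -976
Denominator: √[(nΣx²−(Σx)²)(nΣy²−(Σy)²)]
  nΣx²−(Σx)² = 11·1744 − 15876 = 3308;  nΣy²−(Σy)² = 11·13673 − 120409 = 29994
  √(3308·29994) = √99220152 = 9960.9313
r = -976 / 9960.9313 = -0.0980

-0.0980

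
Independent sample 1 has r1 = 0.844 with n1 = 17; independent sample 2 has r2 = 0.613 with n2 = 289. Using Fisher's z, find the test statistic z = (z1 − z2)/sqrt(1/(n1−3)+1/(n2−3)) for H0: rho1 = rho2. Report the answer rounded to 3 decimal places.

Fisher z-transforms: z1 = atanh(0.844) = 1.234918, z2 = atanh(0.613) = 0.713713; difference d = 0.521205
Var(d) = 1/14 + 1/286 = 0.0714286 + 0.0034965 = 0.0749251
z = d/√Var(d) = 0.521205 / √0.0749251 = 0.521205 / 0.273724 = 1.904

1.904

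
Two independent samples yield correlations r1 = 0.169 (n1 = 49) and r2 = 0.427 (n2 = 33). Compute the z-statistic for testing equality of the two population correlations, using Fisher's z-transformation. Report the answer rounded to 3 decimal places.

-1.217

Fisher z-transforms: z1 = atanh(0.169) = 0.170637, z2 = atanh(0.427) = 0.456222; difference d = -0.285585
Var(d) = 1/46 + 1/30 = 0.0217391 + 0.0333333 = 0.0550724
z = d/√Var(d) = -0.285585 / √0.0550724 = -0.285585 / 0.234675 = -1.217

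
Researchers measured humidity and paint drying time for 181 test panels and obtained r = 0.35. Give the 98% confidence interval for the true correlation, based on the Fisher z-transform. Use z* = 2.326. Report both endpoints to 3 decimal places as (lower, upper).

z_r = atanh(0.35) = 0.365444;  SE = 1/√(n−3) = 1/√178 = 0.074953
z-limits: 0.365444 ± 2.326·0.074953 = 0.365444 ± 0.174341 = [0.191103, 0.539785]
ρ-limits: (tanh 0.191103, tanh 0.539785) = (0.189, 0.493)

(0.189, 0.493)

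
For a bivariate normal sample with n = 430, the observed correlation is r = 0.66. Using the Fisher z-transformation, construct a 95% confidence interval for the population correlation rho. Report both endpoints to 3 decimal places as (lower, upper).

Fisher z: z_r = atanh(r) = ½·ln((1+0.66)/(1−0.66)) = 0.792814
SE(z) = 1/√(n−3) = 1/√427 = 0.048393
95% ⇒ z* = 1.960; margin = 1.960·0.048393 = 0.094850
CI on z-scale: (0.697964, 0.887664)
Back-transform: tanh(0.697964) = 0.603074, tanh(0.887664) = 0.710238

(0.603, 0.710)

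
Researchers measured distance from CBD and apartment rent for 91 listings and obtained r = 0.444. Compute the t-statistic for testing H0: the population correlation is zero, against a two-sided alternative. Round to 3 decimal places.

4.675

t = r·√(n−2) / √(1−r²) with r = 0.444, n = 91
  = 0.444·√89 / √(1 − 0.197136)
  = 0.444·9.433981 / 0.896027
  = 4.188688 / 0.896027 = 4.675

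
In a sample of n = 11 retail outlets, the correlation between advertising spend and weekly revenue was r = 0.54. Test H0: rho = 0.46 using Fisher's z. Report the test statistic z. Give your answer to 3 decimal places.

z_r = atanh(0.54) = 0.604156,  z_0 = atanh(0.46) = 0.497311
SE = 1/√(n−3) = 1/√8 = 0.353553
z = (z_r − z_0)/SE = (0.604156 − 0.497311) / 0.353553 = 0.106845 / 0.353553 = 0.302

0.302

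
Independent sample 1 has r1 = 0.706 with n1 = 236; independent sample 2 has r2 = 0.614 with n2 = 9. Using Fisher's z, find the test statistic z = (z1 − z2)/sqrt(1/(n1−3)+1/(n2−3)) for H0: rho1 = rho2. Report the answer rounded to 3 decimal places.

z1 = atanh(0.706) = 0.879163,  z2 = atanh(0.614) = 0.715317
SE = √(1/(n1−3) + 1/(n2−3)) = √(1/233 + 1/6) = √(0.0042918 + 0.1666667) = √0.1709585 = 0.413471
z = (z1 − z2)/SE = (0.879163 − 0.715317) / 0.413471 = 0.163846 / 0.413471 = 0.396

0.396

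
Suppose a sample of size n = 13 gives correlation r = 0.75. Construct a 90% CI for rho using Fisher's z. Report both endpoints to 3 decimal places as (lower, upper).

z_r = atanh(0.75) = 0.972955;  SE = 1/√(n−3) = 1/√10 = 0.316228
z-limits: 0.972955 ± 1.645·0.316228 = 0.972955 ± 0.520195 = [0.452760, 1.493150]
ρ-limits: (tanh 0.452760, tanh 1.493150) = (0.424, 0.904)

(0.424, 0.904)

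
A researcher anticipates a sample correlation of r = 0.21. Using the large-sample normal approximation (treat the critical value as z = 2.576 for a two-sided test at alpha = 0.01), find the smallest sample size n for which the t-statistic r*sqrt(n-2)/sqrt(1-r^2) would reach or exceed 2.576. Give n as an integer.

146

Need r·√(n−2)/√(1−r²) ≥ 2.576
√(n−2) ≥ 2.576·√(1−0.0441) / 0.21 = 2.576·0.977701 / 0.21 = 11.9931
n−2 ≥ 143.8344  ⇒  n ≥ 145.8344
Smallest integer n = 146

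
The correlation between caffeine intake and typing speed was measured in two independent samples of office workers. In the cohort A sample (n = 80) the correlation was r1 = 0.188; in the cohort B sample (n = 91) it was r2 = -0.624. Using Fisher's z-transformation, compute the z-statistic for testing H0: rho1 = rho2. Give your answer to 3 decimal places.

5.907

z1 = atanh(0.188) = 0.190263,  z2 = atanh(-0.624) = -0.731529
SE = √(1/(n1−3) + 1/(n2−3)) = √(1/77 + 1/88) = √(0.0129870 + 0.0113636) = √0.0243506 = 0.156047
z = (z1 − z2)/SE = (0.190263 − (-0.731529)) / 0.156047 = 0.921792 / 0.156047 = 5.907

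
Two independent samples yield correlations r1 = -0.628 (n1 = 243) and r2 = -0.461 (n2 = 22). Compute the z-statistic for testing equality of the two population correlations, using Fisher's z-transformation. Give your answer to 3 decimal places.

z1 = atanh(-0.628) = -0.738107,  z2 = atanh(-0.461) = -0.498580
SE = √(1/(n1−3) + 1/(n2−3)) = √(1/240 + 1/19) = √(0.0041667 + 0.0526316) = √0.0567983 = 0.238324
z = (z1 − z2)/SE = (-0.738107 − (-0.498580)) / 0.238324 = -0.239527 / 0.238324 = -1.005

-1.005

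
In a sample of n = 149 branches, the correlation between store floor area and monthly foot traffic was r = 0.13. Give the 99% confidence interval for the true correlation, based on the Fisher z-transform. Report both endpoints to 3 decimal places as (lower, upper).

Fisher z: z_r = atanh(r) = ½·ln((1+0.13)/(1−0.13)) = 0.130740
SE(z) = 1/√(n−3) = 1/√146 = 0.082761
99% ⇒ z* = 2.576; margin = 2.576·0.082761 = 0.213192
CI on z-scale: (-0.082452, 0.343932)
Back-transform: tanh(-0.082452) = -0.082266, tanh(0.343932) = 0.330983

(-0.082, 0.331)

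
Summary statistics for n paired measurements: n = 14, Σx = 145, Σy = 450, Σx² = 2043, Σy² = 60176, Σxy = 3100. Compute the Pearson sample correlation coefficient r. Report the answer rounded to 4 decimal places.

-0.3138

Numerator: nΣxy − (Σx)(Σy) = 14·3100 − (145)(450) = -21850
Denominator: √[(nΣx²−(Σx)²)(nΣy²−(Σy)²)]
  nΣx²−(Σx)² = 14·2043 − 21025 = 7577;  nΣy²−(Σy)² = 14·60176 − 202500 = 639964
  √(7577·639964) = √4849007228 = 69634.8133
r = -21850 / 69634.8133 = -0.3138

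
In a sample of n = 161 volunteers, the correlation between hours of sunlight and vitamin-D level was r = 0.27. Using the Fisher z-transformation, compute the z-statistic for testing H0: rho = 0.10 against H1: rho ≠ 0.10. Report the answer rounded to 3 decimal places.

Fisher z: atanh(0.27) = 0.276864, atanh(0.10) = 0.100335
z = (z_r − z_0)·√(n−3) = (0.276864 − 0.100335)·√158 = 0.176529 · 12.569805 = 2.219

2.219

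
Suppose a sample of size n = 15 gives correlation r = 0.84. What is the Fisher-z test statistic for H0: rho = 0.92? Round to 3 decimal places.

-1.274

Fisher z: atanh(0.84) = 1.221174, atanh(0.92) = 1.589027
z = (z_r − z_0)·√(n−3) = (1.221174 − 1.589027)·√12 = -0.367853 · 3.464102 = -1.274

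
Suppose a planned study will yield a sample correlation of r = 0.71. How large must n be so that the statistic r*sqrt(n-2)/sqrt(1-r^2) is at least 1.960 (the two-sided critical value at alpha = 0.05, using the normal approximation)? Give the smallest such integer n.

Need r·√(n−2)/√(1−r²) ≥ 1.960
√(n−2) ≥ 1.960·√(1−0.5041) / 0.71 = 1.960·0.704202 / 0.71 = 1.9440
n−2 ≥ 3.7791  ⇒  n ≥ 5.7791
Smallest integer n = 6

6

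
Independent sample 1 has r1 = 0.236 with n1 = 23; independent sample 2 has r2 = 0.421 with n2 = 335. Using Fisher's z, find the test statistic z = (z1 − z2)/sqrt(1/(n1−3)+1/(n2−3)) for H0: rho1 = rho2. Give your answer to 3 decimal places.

Fisher z-transforms: z1 = atanh(0.236) = 0.240534, z2 = atanh(0.421) = 0.448907; difference d = -0.208373
Var(d) = 1/20 + 1/332 = 0.0500000 + 0.0030120 = 0.0530120
z = d/√Var(d) = -0.208373 / √0.0530120 = -0.208373 / 0.230243 = -0.905

-0.905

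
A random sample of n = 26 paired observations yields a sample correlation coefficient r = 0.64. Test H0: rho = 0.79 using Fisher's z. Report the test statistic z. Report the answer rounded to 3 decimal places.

-1.502

z_r = atanh(0.64) = 0.758174,  z_0 = atanh(0.79) = 1.071432
SE = 1/√(n−3) = 1/√23 = 0.208514
z = (z_r − z_0)/SE = (0.758174 − 1.071432) / 0.208514 = -0.313258 / 0.208514 = -1.502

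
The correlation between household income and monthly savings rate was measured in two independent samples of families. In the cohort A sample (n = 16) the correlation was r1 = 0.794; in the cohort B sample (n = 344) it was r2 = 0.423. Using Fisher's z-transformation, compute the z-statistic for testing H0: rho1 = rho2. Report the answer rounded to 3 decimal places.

2.232

Fisher z-transforms: z1 = atanh(0.794) = 1.082163, z2 = atanh(0.423) = 0.451340; difference d = 0.630823
Var(d) = 1/13 + 1/341 = 0.0769231 + 0.0029326 = 0.0798557
z = d/√Var(d) = 0.630823 / √0.0798557 = 0.630823 / 0.282588 = 2.232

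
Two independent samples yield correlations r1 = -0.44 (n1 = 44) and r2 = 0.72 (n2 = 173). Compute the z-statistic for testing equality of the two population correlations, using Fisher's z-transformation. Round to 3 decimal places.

z1 = atanh(-0.44) = -0.472231,  z2 = atanh(0.72) = 0.907645
SE = √(1/(n1−3) + 1/(n2−3)) = √(1/41 + 1/170) = √(0.0243902 + 0.0058824) = √0.0302726 = 0.173990
z = (z1 − z2)/SE = (-0.472231 − 0.907645) / 0.173990 = -1.379876 / 0.173990 = -7.931

-7.931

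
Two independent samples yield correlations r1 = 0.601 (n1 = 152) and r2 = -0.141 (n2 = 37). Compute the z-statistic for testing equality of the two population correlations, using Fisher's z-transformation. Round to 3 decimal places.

4.402

Fisher z-transforms: z1 = atanh(0.601) = 0.694711, z2 = atanh(-0.141) = -0.141946; difference d = 0.836657
Var(d) = 1/149 + 1/34 = 0.0067114 + 0.0294118 = 0.0361232
z = d/√Var(d) = 0.836657 / √0.0361232 = 0.836657 / 0.190061 = 4.402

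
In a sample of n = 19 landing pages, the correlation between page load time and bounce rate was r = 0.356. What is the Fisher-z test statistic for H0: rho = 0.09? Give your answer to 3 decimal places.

1.128

Fisher z: atanh(0.356) = 0.372298, atanh(0.09) = 0.090244
z = (z_r − z_0)·√(n−3) = (0.372298 − 0.090244)·√16 = 0.282054 · 4.000000 = 1.128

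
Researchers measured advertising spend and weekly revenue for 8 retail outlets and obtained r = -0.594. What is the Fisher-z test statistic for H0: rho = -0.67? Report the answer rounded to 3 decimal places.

0.284

z_r = atanh(-0.594) = -0.683824,  z_0 = atanh(-0.67) = -0.810743
SE = 1/√(n−3) = 1/√5 = 0.447214
z = (z_r − z_0)/SE = (-0.683824 − (-0.810743)) / 0.447214 = 0.126919 / 0.447214 = 0.284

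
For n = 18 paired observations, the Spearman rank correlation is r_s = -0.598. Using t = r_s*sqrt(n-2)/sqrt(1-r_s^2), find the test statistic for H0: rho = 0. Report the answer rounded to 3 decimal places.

-2.984

t = r_s·√(n−2) / √(1−r_s²) with r_s = -0.598, n = 18
  = -0.598·√16 / √(1 − 0.357604)
  = -0.598·4.000000 / 0.801496
  = -2.392000 / 0.801496 = -2.984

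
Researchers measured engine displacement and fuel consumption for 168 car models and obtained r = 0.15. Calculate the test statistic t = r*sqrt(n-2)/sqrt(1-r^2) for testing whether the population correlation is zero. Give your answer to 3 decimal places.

1 − r² = 1 − 0.0225 = 0.9775;  √(1−r²) = 0.988686
√(n−2) = √166 = 12.884099
t = r·√(n−2)/√(1−r²) = 0.15 · 12.884099 / 0.988686 = 1.955

1.955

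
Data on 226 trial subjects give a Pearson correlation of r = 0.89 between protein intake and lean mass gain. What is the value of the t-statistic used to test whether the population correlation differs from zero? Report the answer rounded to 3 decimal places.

t = r·√(n−2) / √(1−r²) with r = 0.89, n = 226
  = 0.89·√224 / √(1 − 0.7921)
  = 0.89·14.966630 / 0.455961
  = 13.320301 / 0.455961 = 29.214

29.214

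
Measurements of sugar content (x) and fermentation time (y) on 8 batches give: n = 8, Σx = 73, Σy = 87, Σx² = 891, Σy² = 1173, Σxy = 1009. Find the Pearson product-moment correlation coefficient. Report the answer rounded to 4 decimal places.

0.9524

Numerator: nΣxy − (Σx)(Σy) = 8·1009 − (73)(87) = 1721
Denominator: √[(nΣx²−(Σx)²)(nΣy²−(Σy)²)]
  nΣx²−(Σx)² = 8·891 − 5329 = 1799;  nΣy²−(Σy)² = 8·1173 − 7569 = 1815
  √(1799·1815) = √3265185 = 1806.9823
r = 1721 / 1806.9823 = 0.9524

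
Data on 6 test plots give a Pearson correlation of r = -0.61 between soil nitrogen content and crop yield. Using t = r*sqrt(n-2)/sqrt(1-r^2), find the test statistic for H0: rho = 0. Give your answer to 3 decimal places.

t = r·√(n−2) / √(1−r²) with r = -0.61, n = 6
  = -0.61·√4 / √(1 − 0.3721)
  = -0.61·2.000000 / 0.792401
  = -1.220000 / 0.792401 = -1.540

-1.540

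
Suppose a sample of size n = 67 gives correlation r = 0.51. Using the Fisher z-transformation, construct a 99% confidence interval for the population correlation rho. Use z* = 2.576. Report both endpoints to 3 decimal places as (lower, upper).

(0.236, 0.709)

z_r = atanh(0.51) = 0.562730;  SE = 1/√(n−3) = 1/√64 = 0.125000
z-limits: 0.562730 ± 2.576·0.125000 = 0.562730 ± 0.322000 = [0.240730, 0.884730]
ρ-limits: (tanh 0.240730, tanh 0.884730) = (0.236, 0.709)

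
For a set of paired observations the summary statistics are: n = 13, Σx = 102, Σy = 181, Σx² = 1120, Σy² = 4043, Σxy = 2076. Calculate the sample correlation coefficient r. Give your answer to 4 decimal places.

0.9399

S_xy = nΣxy − ΣxΣy = 13·2076 − 102·181 = 26988 − 18462 = 8526
S_xx = nΣx² − (Σx)² = 13·1120 − 102² = 14560 − 10404 = 4156
S_yy = nΣy² − (Σy)² = 13·4043 − 181² = 52559 − 32761 = 19798
r = S_xy / √(S_xx·S_yy) = 8526 / √(4156·19798) = 8526 / √82280488 = 8526 / 9070.8593 = 0.9399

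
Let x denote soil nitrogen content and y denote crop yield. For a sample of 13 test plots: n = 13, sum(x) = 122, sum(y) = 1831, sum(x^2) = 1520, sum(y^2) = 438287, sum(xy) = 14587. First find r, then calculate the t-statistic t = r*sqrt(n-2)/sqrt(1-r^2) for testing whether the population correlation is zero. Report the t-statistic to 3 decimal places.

-1.103

Numerator: nΣxy − (Σx)(Σy) = 13·14587 − (122)(1831) = -33751
Denominator: √[(nΣx²−(Σx)²)(nΣy²−(Σy)²)]
  nΣx²−(Σx)² = 13·1520 − 14884 = 4876;  nΣy²−(Σy)² = 13·438287 − 3352561 = 2345170
  √(4876·2345170) = √11435048920 = 106934.7882
r = -33751 / 106934.7882 = -0.3156
t = r·√(n−2)/√(1−r²) = -0.3156·√11 / √(1−0.099603) = -1.046727 / 0.948893 = -1.103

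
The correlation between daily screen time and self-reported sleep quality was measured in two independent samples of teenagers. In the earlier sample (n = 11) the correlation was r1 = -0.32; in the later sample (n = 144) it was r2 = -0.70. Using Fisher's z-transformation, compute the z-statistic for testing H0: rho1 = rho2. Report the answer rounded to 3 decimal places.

1.474

z1 = atanh(-0.32) = -0.331647,  z2 = atanh(-0.70) = -0.867301
SE = √(1/(n1−3) + 1/(n2−3)) = √(1/8 + 1/141) = √(0.1250000 + 0.0070922) = √0.1320922 = 0.363445
z = (z1 − z2)/SE = (-0.331647 − (-0.867301)) / 0.363445 = 0.535654 / 0.363445 = 1.474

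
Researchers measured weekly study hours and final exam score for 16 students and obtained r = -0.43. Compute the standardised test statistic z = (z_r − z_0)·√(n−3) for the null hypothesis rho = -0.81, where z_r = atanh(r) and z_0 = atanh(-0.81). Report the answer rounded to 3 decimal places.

2.405

Fisher z: atanh(-0.43) = -0.459897, atanh(-0.81) = -1.127029
z = (z_r − z_0)·√(n−3) = (-0.459897 − (-1.127029))·√13 = 0.667132 · 3.605551 = 2.405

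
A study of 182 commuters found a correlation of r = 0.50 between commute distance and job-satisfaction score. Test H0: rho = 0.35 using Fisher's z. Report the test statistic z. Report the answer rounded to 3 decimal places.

Fisher z: atanh(0.50) = 0.549306, atanh(0.35) = 0.365444
z = (z_r − z_0)·√(n−3) = (0.549306 − 0.365444)·√179 = 0.183862 · 13.379088 = 2.460

2.460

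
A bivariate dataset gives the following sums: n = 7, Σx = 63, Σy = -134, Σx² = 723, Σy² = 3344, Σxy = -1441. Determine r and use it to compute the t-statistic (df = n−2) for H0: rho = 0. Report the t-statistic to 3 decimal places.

-2.041

S_xy = nΣxy − ΣxΣy = 7·(-1441) − 63·(-134) = -10087 − (-8442) = -1645
S_xx = nΣx² − (Σx)² = 7·723 − 63² = 5061 − 3969 = 1092
S_yy = nΣy² − (Σy)² = 7·3344 − (-134)² = 23408 − 17956 = 5452
r = S_xy / √(S_xx·S_yy) = -1645 / √(1092·5452) = -1645 / √5953584 = -1645 / 2439.9967 = -0.6742
t = r·√(n−2)/√(1−r²) = -0.6742·√5 / √(1−0.454546) = -1.507557 / 0.738549 = -2.041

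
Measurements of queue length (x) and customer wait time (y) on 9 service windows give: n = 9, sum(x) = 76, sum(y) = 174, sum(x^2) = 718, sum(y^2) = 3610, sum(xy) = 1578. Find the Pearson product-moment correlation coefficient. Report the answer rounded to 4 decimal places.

Numerator: nΣxy − (Σx)(Σy) = 9·1578 − (76)(174) = 978
Denominator: √[(nΣx²−(Σx)²)(nΣy²−(Σy)²)]
  nΣx²−(Σx)² = 9·718 − 5776 = 686;  nΣy²−(Σy)² = 9·3610 − 30276 = 2214
  √(686·2214) = √1518804 = 1232.3977
r = 978 / 1232.3977 = 0.7936

0.7936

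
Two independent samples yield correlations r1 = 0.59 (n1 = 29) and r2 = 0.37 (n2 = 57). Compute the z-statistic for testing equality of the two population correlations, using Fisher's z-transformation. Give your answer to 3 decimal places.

1.212

Fisher z-transforms: z1 = atanh(0.59) = 0.677666, z2 = atanh(0.37) = 0.388423; difference d = 0.289243
Var(d) = 1/26 + 1/54 = 0.0384615 + 0.0185185 = 0.0569800
z = d/√Var(d) = 0.289243 / √0.0569800 = 0.289243 / 0.238705 = 1.212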